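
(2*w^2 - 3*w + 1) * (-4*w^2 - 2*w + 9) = -8*w^4 + 8*w^3 + 20*w^2 - 29*w + 9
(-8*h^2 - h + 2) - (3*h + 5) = -8*h^2 - 4*h - 3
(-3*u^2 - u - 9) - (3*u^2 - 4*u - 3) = -6*u^2 + 3*u - 6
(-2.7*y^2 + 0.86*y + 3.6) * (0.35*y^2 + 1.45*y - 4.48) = -0.945*y^4 - 3.614*y^3 + 14.603*y^2 + 1.3672*y - 16.128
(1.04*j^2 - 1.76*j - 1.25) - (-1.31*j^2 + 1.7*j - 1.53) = 2.35*j^2 - 3.46*j + 0.28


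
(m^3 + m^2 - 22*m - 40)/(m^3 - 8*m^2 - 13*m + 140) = (m + 2)/(m - 7)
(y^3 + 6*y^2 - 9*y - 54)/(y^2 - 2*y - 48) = (y^2 - 9)/(y - 8)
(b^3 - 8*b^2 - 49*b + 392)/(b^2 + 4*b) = (b^3 - 8*b^2 - 49*b + 392)/(b*(b + 4))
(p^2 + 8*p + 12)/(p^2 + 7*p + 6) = (p + 2)/(p + 1)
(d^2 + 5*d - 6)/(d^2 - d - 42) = (d - 1)/(d - 7)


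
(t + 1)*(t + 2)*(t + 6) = t^3 + 9*t^2 + 20*t + 12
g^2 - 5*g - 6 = (g - 6)*(g + 1)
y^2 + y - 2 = (y - 1)*(y + 2)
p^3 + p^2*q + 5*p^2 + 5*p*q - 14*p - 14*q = (p - 2)*(p + 7)*(p + q)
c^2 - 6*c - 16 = (c - 8)*(c + 2)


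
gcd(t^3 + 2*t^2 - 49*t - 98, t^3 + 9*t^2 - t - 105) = t + 7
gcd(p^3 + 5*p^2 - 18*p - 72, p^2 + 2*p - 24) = p^2 + 2*p - 24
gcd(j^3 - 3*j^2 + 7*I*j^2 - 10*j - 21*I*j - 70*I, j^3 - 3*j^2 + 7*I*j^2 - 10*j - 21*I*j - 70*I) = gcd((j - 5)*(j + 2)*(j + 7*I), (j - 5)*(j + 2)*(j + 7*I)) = j^3 + j^2*(-3 + 7*I) + j*(-10 - 21*I) - 70*I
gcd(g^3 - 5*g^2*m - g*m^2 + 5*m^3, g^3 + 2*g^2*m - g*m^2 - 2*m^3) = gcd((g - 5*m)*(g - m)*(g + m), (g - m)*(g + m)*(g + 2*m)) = g^2 - m^2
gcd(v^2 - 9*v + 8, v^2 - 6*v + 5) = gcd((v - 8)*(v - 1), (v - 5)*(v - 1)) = v - 1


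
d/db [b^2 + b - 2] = 2*b + 1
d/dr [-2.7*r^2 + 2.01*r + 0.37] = 2.01 - 5.4*r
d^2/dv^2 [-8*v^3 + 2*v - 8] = -48*v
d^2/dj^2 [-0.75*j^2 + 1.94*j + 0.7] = -1.50000000000000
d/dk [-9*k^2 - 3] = -18*k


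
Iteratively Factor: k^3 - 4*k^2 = (k - 4)*(k^2) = k*(k - 4)*(k)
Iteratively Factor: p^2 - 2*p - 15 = (p - 5)*(p + 3)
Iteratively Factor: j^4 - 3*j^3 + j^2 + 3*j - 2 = (j + 1)*(j^3 - 4*j^2 + 5*j - 2) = (j - 1)*(j + 1)*(j^2 - 3*j + 2) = (j - 2)*(j - 1)*(j + 1)*(j - 1)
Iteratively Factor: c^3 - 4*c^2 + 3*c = (c - 3)*(c^2 - c) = (c - 3)*(c - 1)*(c)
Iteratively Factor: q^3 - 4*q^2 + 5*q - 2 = (q - 1)*(q^2 - 3*q + 2) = (q - 2)*(q - 1)*(q - 1)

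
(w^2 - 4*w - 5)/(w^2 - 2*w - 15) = (w + 1)/(w + 3)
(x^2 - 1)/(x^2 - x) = (x + 1)/x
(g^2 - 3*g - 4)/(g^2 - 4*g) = (g + 1)/g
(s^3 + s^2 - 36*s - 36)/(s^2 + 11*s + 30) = (s^2 - 5*s - 6)/(s + 5)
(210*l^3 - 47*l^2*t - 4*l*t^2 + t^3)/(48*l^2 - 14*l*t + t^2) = (-35*l^2 + 2*l*t + t^2)/(-8*l + t)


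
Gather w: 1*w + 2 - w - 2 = 0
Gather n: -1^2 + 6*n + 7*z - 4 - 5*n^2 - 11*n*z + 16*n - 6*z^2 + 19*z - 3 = -5*n^2 + n*(22 - 11*z) - 6*z^2 + 26*z - 8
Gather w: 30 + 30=60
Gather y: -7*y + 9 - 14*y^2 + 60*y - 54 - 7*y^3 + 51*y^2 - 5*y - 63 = -7*y^3 + 37*y^2 + 48*y - 108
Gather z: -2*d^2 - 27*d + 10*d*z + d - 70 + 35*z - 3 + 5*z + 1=-2*d^2 - 26*d + z*(10*d + 40) - 72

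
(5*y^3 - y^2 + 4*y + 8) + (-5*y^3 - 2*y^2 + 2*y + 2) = -3*y^2 + 6*y + 10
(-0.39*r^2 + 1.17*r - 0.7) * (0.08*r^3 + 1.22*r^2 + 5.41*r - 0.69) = -0.0312*r^5 - 0.3822*r^4 - 0.7385*r^3 + 5.7448*r^2 - 4.5943*r + 0.483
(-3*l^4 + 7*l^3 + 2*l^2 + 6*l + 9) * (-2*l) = 6*l^5 - 14*l^4 - 4*l^3 - 12*l^2 - 18*l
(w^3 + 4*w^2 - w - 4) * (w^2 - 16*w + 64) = w^5 - 12*w^4 - w^3 + 268*w^2 - 256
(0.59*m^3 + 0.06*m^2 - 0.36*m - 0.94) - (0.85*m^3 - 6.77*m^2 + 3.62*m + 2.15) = -0.26*m^3 + 6.83*m^2 - 3.98*m - 3.09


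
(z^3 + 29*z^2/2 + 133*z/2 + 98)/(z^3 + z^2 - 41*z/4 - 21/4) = 2*(z^2 + 11*z + 28)/(2*z^2 - 5*z - 3)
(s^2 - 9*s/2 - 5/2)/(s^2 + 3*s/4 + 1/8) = 4*(s - 5)/(4*s + 1)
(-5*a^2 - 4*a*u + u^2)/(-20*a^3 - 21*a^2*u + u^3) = 1/(4*a + u)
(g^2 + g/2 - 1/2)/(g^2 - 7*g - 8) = (g - 1/2)/(g - 8)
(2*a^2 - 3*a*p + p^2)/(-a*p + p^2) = (-2*a + p)/p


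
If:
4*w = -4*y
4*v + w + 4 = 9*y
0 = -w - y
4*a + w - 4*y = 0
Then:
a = 5*y/4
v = 5*y/2 - 1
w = -y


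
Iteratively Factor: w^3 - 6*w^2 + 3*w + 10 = (w + 1)*(w^2 - 7*w + 10) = (w - 2)*(w + 1)*(w - 5)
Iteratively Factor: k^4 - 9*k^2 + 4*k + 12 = (k - 2)*(k^3 + 2*k^2 - 5*k - 6) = (k - 2)*(k + 1)*(k^2 + k - 6) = (k - 2)*(k + 1)*(k + 3)*(k - 2)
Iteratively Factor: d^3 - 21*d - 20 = (d + 4)*(d^2 - 4*d - 5) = (d - 5)*(d + 4)*(d + 1)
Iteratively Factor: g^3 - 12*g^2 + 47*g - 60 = (g - 5)*(g^2 - 7*g + 12) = (g - 5)*(g - 4)*(g - 3)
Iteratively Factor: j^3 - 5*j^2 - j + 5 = (j - 1)*(j^2 - 4*j - 5) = (j - 5)*(j - 1)*(j + 1)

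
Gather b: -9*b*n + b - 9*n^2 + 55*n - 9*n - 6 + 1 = b*(1 - 9*n) - 9*n^2 + 46*n - 5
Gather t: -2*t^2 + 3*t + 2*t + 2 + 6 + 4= -2*t^2 + 5*t + 12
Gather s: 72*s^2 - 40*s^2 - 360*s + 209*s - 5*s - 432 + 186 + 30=32*s^2 - 156*s - 216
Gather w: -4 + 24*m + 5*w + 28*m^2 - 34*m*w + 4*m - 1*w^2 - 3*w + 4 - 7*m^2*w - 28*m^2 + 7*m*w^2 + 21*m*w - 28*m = w^2*(7*m - 1) + w*(-7*m^2 - 13*m + 2)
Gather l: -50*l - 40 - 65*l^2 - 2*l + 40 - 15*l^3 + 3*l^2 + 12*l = -15*l^3 - 62*l^2 - 40*l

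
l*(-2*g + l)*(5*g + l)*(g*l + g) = -10*g^3*l^2 - 10*g^3*l + 3*g^2*l^3 + 3*g^2*l^2 + g*l^4 + g*l^3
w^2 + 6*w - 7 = (w - 1)*(w + 7)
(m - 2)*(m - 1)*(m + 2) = m^3 - m^2 - 4*m + 4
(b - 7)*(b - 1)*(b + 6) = b^3 - 2*b^2 - 41*b + 42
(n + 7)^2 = n^2 + 14*n + 49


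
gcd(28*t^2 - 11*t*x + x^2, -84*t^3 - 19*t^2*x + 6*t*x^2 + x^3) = -4*t + x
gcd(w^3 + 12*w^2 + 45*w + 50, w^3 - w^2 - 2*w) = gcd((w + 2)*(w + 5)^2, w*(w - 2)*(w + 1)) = 1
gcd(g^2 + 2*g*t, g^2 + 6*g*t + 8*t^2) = g + 2*t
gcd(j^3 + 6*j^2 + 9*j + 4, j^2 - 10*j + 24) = 1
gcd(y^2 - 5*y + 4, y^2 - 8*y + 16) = y - 4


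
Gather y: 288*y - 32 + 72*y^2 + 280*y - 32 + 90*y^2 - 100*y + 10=162*y^2 + 468*y - 54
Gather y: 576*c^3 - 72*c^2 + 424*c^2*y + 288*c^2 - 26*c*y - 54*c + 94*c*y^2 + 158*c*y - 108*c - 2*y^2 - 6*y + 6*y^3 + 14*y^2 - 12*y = 576*c^3 + 216*c^2 - 162*c + 6*y^3 + y^2*(94*c + 12) + y*(424*c^2 + 132*c - 18)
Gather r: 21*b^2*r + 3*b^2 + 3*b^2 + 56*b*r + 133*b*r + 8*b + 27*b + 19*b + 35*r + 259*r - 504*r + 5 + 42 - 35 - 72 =6*b^2 + 54*b + r*(21*b^2 + 189*b - 210) - 60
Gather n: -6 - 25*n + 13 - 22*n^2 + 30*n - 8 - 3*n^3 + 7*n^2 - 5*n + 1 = -3*n^3 - 15*n^2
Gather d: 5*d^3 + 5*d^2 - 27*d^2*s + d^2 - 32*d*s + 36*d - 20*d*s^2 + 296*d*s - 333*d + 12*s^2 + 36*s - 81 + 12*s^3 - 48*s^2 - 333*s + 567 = 5*d^3 + d^2*(6 - 27*s) + d*(-20*s^2 + 264*s - 297) + 12*s^3 - 36*s^2 - 297*s + 486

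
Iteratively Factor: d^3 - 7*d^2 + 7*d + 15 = (d + 1)*(d^2 - 8*d + 15) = (d - 3)*(d + 1)*(d - 5)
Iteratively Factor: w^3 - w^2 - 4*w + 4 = (w + 2)*(w^2 - 3*w + 2) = (w - 2)*(w + 2)*(w - 1)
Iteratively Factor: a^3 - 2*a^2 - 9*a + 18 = (a - 2)*(a^2 - 9) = (a - 3)*(a - 2)*(a + 3)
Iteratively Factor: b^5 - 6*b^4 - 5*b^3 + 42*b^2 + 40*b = (b - 5)*(b^4 - b^3 - 10*b^2 - 8*b) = (b - 5)*(b + 2)*(b^3 - 3*b^2 - 4*b) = (b - 5)*(b + 1)*(b + 2)*(b^2 - 4*b) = (b - 5)*(b - 4)*(b + 1)*(b + 2)*(b)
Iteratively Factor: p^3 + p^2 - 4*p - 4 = (p + 1)*(p^2 - 4) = (p + 1)*(p + 2)*(p - 2)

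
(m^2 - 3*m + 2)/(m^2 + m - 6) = (m - 1)/(m + 3)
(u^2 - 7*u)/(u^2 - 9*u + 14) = u/(u - 2)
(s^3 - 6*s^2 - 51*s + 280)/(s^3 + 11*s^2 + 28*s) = (s^2 - 13*s + 40)/(s*(s + 4))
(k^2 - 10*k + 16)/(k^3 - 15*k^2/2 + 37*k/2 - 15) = 2*(k - 8)/(2*k^2 - 11*k + 15)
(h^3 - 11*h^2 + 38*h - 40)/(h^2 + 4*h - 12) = (h^2 - 9*h + 20)/(h + 6)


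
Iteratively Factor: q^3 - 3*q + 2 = (q + 2)*(q^2 - 2*q + 1) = (q - 1)*(q + 2)*(q - 1)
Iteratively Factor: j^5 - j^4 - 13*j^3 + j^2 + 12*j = (j)*(j^4 - j^3 - 13*j^2 + j + 12) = j*(j - 4)*(j^3 + 3*j^2 - j - 3) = j*(j - 4)*(j + 1)*(j^2 + 2*j - 3) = j*(j - 4)*(j + 1)*(j + 3)*(j - 1)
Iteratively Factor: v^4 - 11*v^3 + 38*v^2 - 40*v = (v - 5)*(v^3 - 6*v^2 + 8*v) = (v - 5)*(v - 4)*(v^2 - 2*v) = v*(v - 5)*(v - 4)*(v - 2)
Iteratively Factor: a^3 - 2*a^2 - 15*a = (a)*(a^2 - 2*a - 15) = a*(a + 3)*(a - 5)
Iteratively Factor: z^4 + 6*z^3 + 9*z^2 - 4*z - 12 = (z + 2)*(z^3 + 4*z^2 + z - 6) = (z - 1)*(z + 2)*(z^2 + 5*z + 6) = (z - 1)*(z + 2)^2*(z + 3)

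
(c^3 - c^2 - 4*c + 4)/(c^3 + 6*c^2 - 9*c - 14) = (c^2 + c - 2)/(c^2 + 8*c + 7)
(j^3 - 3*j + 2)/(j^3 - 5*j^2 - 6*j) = (-j^3 + 3*j - 2)/(j*(-j^2 + 5*j + 6))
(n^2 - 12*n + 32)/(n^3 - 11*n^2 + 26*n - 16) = (n - 4)/(n^2 - 3*n + 2)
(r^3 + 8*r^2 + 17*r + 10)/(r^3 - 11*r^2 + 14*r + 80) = (r^2 + 6*r + 5)/(r^2 - 13*r + 40)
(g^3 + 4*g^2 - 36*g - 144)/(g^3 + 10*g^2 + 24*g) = (g - 6)/g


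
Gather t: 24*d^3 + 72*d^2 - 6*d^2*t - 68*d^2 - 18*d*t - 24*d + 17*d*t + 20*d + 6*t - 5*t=24*d^3 + 4*d^2 - 4*d + t*(-6*d^2 - d + 1)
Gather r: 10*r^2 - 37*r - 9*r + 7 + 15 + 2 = 10*r^2 - 46*r + 24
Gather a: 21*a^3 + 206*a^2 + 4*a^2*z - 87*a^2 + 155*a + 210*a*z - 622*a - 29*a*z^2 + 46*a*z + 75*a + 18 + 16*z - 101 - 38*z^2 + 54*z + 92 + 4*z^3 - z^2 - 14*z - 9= 21*a^3 + a^2*(4*z + 119) + a*(-29*z^2 + 256*z - 392) + 4*z^3 - 39*z^2 + 56*z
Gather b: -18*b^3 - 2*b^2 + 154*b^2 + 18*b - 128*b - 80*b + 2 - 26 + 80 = -18*b^3 + 152*b^2 - 190*b + 56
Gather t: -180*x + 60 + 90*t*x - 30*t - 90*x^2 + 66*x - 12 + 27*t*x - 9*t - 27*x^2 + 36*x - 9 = t*(117*x - 39) - 117*x^2 - 78*x + 39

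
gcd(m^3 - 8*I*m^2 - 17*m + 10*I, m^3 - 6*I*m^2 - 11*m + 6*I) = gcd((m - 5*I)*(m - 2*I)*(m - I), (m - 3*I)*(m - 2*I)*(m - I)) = m^2 - 3*I*m - 2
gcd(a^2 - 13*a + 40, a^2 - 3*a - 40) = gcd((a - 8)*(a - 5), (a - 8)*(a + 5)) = a - 8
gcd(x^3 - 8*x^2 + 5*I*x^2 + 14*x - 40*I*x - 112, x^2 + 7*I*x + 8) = 1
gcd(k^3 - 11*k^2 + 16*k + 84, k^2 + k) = 1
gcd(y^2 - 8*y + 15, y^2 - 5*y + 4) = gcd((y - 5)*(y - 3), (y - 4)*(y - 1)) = 1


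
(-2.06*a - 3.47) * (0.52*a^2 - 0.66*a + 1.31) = -1.0712*a^3 - 0.4448*a^2 - 0.4084*a - 4.5457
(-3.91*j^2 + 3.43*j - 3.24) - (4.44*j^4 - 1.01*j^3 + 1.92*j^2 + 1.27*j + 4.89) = -4.44*j^4 + 1.01*j^3 - 5.83*j^2 + 2.16*j - 8.13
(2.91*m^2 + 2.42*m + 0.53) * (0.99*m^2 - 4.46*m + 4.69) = 2.8809*m^4 - 10.5828*m^3 + 3.3794*m^2 + 8.986*m + 2.4857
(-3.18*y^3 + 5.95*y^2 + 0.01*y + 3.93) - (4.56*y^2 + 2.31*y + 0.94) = -3.18*y^3 + 1.39*y^2 - 2.3*y + 2.99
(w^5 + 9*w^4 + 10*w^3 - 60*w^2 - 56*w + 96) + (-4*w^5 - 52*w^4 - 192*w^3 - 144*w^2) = -3*w^5 - 43*w^4 - 182*w^3 - 204*w^2 - 56*w + 96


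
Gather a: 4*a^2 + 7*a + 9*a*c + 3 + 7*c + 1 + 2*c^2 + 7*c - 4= 4*a^2 + a*(9*c + 7) + 2*c^2 + 14*c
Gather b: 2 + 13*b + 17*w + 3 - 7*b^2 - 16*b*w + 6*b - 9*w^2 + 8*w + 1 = -7*b^2 + b*(19 - 16*w) - 9*w^2 + 25*w + 6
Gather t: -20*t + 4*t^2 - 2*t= 4*t^2 - 22*t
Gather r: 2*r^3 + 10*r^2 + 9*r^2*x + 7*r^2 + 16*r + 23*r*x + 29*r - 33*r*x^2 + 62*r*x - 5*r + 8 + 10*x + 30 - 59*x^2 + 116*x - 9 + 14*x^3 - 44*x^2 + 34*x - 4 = 2*r^3 + r^2*(9*x + 17) + r*(-33*x^2 + 85*x + 40) + 14*x^3 - 103*x^2 + 160*x + 25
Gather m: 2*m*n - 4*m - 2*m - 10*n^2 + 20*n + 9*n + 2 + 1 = m*(2*n - 6) - 10*n^2 + 29*n + 3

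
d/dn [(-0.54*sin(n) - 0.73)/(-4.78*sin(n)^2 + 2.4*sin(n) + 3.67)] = (-6.9788*sin(n) + 1.2906*cos(2*n) - 1.5204)*cos(n)/(-4.78*sin(n)^2 + 2.4*sin(n) + 3.67)^2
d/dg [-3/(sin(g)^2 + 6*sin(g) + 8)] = 6*(sin(g) + 3)*cos(g)/(sin(g)^2 + 6*sin(g) + 8)^2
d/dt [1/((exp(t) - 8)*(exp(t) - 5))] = (13 - 2*exp(t))*exp(t)/(exp(4*t) - 26*exp(3*t) + 249*exp(2*t) - 1040*exp(t) + 1600)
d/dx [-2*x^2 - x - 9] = -4*x - 1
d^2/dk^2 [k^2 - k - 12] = 2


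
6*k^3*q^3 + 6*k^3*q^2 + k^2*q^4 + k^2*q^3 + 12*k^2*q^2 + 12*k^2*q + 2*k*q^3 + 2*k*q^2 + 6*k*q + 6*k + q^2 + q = (6*k + q)*(q + 1)*(k*q + 1)^2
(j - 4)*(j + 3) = j^2 - j - 12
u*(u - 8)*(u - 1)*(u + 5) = u^4 - 4*u^3 - 37*u^2 + 40*u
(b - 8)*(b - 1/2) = b^2 - 17*b/2 + 4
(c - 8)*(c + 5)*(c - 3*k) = c^3 - 3*c^2*k - 3*c^2 + 9*c*k - 40*c + 120*k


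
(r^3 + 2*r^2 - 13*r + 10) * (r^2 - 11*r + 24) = r^5 - 9*r^4 - 11*r^3 + 201*r^2 - 422*r + 240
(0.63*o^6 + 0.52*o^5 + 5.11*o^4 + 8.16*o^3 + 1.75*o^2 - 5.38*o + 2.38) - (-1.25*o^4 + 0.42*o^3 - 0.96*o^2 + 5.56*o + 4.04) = 0.63*o^6 + 0.52*o^5 + 6.36*o^4 + 7.74*o^3 + 2.71*o^2 - 10.94*o - 1.66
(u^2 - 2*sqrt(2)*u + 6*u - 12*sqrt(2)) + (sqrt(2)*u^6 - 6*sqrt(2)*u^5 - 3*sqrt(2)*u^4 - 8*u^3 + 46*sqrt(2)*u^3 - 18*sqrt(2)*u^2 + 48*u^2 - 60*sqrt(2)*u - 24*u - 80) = sqrt(2)*u^6 - 6*sqrt(2)*u^5 - 3*sqrt(2)*u^4 - 8*u^3 + 46*sqrt(2)*u^3 - 18*sqrt(2)*u^2 + 49*u^2 - 62*sqrt(2)*u - 18*u - 80 - 12*sqrt(2)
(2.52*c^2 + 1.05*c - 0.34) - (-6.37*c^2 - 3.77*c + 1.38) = 8.89*c^2 + 4.82*c - 1.72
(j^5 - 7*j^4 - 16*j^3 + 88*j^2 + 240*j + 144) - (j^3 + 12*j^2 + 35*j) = j^5 - 7*j^4 - 17*j^3 + 76*j^2 + 205*j + 144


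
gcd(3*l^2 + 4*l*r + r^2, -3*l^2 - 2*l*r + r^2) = l + r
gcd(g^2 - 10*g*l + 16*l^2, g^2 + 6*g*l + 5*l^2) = 1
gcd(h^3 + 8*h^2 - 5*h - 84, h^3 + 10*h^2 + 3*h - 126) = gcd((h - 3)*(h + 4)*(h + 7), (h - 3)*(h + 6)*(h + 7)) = h^2 + 4*h - 21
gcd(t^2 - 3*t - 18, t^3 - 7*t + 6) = t + 3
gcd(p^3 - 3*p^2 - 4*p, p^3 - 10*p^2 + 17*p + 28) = p^2 - 3*p - 4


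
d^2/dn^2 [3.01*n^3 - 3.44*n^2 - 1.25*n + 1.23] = 18.06*n - 6.88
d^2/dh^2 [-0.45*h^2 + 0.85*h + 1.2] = -0.900000000000000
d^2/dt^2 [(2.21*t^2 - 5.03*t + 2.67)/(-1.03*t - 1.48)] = (-1.77635683940025e-15*t - 30.682238)/(1.092727*t^3 + 4.710396*t^2 + 6.768336*t + 3.241792)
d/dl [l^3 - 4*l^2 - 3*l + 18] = 3*l^2 - 8*l - 3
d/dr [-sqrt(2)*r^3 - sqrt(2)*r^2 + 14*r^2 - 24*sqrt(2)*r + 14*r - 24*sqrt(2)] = -3*sqrt(2)*r^2 - 2*sqrt(2)*r + 28*r - 24*sqrt(2) + 14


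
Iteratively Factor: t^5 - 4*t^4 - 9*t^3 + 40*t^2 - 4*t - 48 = (t - 2)*(t^4 - 2*t^3 - 13*t^2 + 14*t + 24) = (t - 2)*(t + 3)*(t^3 - 5*t^2 + 2*t + 8) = (t - 4)*(t - 2)*(t + 3)*(t^2 - t - 2) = (t - 4)*(t - 2)^2*(t + 3)*(t + 1)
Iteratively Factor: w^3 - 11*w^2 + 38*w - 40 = (w - 4)*(w^2 - 7*w + 10) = (w - 4)*(w - 2)*(w - 5)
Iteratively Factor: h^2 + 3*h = (h + 3)*(h)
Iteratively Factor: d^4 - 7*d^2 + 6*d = (d - 2)*(d^3 + 2*d^2 - 3*d) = (d - 2)*(d - 1)*(d^2 + 3*d) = d*(d - 2)*(d - 1)*(d + 3)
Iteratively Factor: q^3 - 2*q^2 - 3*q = (q + 1)*(q^2 - 3*q) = q*(q + 1)*(q - 3)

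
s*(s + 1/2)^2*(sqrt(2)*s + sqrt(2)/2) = sqrt(2)*s^4 + 3*sqrt(2)*s^3/2 + 3*sqrt(2)*s^2/4 + sqrt(2)*s/8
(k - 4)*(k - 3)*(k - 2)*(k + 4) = k^4 - 5*k^3 - 10*k^2 + 80*k - 96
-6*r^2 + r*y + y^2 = (-2*r + y)*(3*r + y)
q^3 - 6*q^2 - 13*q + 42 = (q - 7)*(q - 2)*(q + 3)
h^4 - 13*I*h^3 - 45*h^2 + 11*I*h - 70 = (h - 7*I)*(h - 5*I)*(h - 2*I)*(h + I)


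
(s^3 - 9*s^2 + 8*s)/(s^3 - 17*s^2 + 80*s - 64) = s/(s - 8)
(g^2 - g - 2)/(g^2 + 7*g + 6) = (g - 2)/(g + 6)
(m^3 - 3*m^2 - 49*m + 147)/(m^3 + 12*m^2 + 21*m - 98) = (m^2 - 10*m + 21)/(m^2 + 5*m - 14)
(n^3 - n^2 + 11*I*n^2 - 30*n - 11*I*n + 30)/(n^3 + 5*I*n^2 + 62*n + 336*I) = (n^2 + n*(-1 + 5*I) - 5*I)/(n^2 - I*n + 56)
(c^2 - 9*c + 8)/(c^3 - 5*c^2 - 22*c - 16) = (c - 1)/(c^2 + 3*c + 2)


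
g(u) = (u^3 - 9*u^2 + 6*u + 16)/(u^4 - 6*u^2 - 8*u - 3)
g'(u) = (3*u^2 - 18*u + 6)/(u^4 - 6*u^2 - 8*u - 3) + (-4*u^3 + 12*u + 8)*(u^3 - 9*u^2 + 6*u + 16)/(u^4 - 6*u^2 - 8*u - 3)^2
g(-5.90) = -0.51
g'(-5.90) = -0.17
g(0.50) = -2.00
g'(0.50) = 3.47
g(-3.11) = -2.09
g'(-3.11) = -1.72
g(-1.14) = -353.69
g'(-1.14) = -4986.77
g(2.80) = 1.44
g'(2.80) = 7.97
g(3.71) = -0.47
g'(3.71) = 0.69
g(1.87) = -0.09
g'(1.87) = 0.66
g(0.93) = -0.98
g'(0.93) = 1.60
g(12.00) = 0.03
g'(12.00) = 0.00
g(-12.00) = -0.15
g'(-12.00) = -0.02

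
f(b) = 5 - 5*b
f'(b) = -5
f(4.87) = -19.35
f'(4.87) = -5.00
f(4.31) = -16.55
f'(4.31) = -5.00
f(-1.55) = 12.75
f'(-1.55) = -5.00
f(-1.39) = 11.95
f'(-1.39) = -5.00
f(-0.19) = 5.95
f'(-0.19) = -5.00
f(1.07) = -0.35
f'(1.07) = -5.00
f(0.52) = 2.40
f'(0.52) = -5.00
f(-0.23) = 6.15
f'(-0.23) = -5.00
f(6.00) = -25.00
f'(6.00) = -5.00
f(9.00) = -40.00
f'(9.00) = -5.00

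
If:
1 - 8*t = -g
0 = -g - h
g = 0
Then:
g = 0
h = 0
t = 1/8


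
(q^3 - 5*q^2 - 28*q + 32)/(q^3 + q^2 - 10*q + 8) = (q - 8)/(q - 2)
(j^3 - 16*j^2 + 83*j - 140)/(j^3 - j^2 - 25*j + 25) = (j^2 - 11*j + 28)/(j^2 + 4*j - 5)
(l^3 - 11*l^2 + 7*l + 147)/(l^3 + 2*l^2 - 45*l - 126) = (l - 7)/(l + 6)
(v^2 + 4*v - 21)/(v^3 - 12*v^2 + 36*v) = (v^2 + 4*v - 21)/(v*(v^2 - 12*v + 36))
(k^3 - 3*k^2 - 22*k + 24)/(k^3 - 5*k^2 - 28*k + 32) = (k - 6)/(k - 8)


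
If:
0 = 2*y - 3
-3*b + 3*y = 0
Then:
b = 3/2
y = 3/2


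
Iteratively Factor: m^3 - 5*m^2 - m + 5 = (m - 1)*(m^2 - 4*m - 5) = (m - 1)*(m + 1)*(m - 5)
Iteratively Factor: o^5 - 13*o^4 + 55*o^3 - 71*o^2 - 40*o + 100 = (o - 5)*(o^4 - 8*o^3 + 15*o^2 + 4*o - 20) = (o - 5)*(o - 2)*(o^3 - 6*o^2 + 3*o + 10) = (o - 5)*(o - 2)^2*(o^2 - 4*o - 5) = (o - 5)*(o - 2)^2*(o + 1)*(o - 5)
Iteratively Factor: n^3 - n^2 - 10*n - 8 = (n + 1)*(n^2 - 2*n - 8) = (n - 4)*(n + 1)*(n + 2)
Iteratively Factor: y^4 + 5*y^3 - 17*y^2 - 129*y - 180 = (y + 3)*(y^3 + 2*y^2 - 23*y - 60) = (y + 3)*(y + 4)*(y^2 - 2*y - 15) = (y + 3)^2*(y + 4)*(y - 5)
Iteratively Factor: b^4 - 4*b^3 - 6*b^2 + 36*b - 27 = (b - 3)*(b^3 - b^2 - 9*b + 9) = (b - 3)*(b - 1)*(b^2 - 9) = (b - 3)*(b - 1)*(b + 3)*(b - 3)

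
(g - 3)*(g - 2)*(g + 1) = g^3 - 4*g^2 + g + 6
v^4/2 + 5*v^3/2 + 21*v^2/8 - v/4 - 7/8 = (v/2 + 1/2)*(v - 1/2)*(v + 1)*(v + 7/2)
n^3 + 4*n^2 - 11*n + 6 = (n - 1)^2*(n + 6)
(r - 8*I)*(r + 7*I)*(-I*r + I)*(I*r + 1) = r^4 - r^3 - 2*I*r^3 + 55*r^2 + 2*I*r^2 - 55*r - 56*I*r + 56*I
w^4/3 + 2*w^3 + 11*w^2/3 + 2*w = w*(w/3 + 1)*(w + 1)*(w + 2)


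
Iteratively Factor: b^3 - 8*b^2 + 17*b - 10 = (b - 2)*(b^2 - 6*b + 5) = (b - 5)*(b - 2)*(b - 1)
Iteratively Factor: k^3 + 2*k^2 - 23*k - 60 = (k + 3)*(k^2 - k - 20) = (k - 5)*(k + 3)*(k + 4)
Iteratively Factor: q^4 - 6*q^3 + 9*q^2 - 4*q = (q - 1)*(q^3 - 5*q^2 + 4*q) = q*(q - 1)*(q^2 - 5*q + 4) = q*(q - 1)^2*(q - 4)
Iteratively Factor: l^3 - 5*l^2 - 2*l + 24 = (l - 3)*(l^2 - 2*l - 8) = (l - 3)*(l + 2)*(l - 4)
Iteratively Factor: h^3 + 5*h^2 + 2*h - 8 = (h + 2)*(h^2 + 3*h - 4) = (h + 2)*(h + 4)*(h - 1)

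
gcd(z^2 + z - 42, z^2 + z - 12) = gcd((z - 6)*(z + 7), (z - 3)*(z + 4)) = 1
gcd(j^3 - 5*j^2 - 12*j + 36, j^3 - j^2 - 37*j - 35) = 1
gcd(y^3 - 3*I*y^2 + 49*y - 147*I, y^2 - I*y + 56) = y + 7*I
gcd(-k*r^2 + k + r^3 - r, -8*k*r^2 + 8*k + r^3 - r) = r^2 - 1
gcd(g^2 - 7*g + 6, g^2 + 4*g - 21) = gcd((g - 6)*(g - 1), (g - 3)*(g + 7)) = 1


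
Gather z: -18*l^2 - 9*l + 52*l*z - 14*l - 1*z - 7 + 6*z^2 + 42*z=-18*l^2 - 23*l + 6*z^2 + z*(52*l + 41) - 7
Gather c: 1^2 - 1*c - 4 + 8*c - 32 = 7*c - 35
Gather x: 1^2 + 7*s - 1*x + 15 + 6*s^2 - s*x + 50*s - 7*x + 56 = 6*s^2 + 57*s + x*(-s - 8) + 72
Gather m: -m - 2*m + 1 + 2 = 3 - 3*m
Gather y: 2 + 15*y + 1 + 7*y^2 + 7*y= 7*y^2 + 22*y + 3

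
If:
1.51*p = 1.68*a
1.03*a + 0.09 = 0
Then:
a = -0.09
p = -0.10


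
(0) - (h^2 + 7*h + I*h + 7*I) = -h^2 - 7*h - I*h - 7*I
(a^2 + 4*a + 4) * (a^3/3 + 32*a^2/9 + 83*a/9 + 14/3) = a^5/3 + 44*a^4/9 + 223*a^3/9 + 502*a^2/9 + 500*a/9 + 56/3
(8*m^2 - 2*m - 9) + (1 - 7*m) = 8*m^2 - 9*m - 8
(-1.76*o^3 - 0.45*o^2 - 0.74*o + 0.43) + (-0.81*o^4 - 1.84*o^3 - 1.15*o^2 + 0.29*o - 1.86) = -0.81*o^4 - 3.6*o^3 - 1.6*o^2 - 0.45*o - 1.43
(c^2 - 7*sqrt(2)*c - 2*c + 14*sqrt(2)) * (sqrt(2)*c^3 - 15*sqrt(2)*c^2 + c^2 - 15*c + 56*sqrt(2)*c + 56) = sqrt(2)*c^5 - 17*sqrt(2)*c^4 - 13*c^4 + 79*sqrt(2)*c^3 + 221*c^3 - 1118*c^2 + 7*sqrt(2)*c^2 - 602*sqrt(2)*c + 1456*c + 784*sqrt(2)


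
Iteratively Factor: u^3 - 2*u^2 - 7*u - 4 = (u + 1)*(u^2 - 3*u - 4) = (u - 4)*(u + 1)*(u + 1)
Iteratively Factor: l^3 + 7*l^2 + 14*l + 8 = (l + 4)*(l^2 + 3*l + 2) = (l + 1)*(l + 4)*(l + 2)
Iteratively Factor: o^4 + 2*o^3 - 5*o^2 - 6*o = (o)*(o^3 + 2*o^2 - 5*o - 6) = o*(o - 2)*(o^2 + 4*o + 3) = o*(o - 2)*(o + 3)*(o + 1)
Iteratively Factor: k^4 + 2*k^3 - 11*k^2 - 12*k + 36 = (k + 3)*(k^3 - k^2 - 8*k + 12) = (k - 2)*(k + 3)*(k^2 + k - 6) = (k - 2)^2*(k + 3)*(k + 3)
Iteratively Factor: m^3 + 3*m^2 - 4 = (m + 2)*(m^2 + m - 2) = (m + 2)^2*(m - 1)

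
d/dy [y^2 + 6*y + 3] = 2*y + 6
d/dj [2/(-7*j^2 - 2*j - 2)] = 4*(7*j + 1)/(7*j^2 + 2*j + 2)^2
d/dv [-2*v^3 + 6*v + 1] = 6 - 6*v^2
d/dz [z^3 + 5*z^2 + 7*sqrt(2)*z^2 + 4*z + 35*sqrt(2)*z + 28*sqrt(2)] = 3*z^2 + 10*z + 14*sqrt(2)*z + 4 + 35*sqrt(2)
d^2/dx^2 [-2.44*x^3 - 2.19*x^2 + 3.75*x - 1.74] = -14.64*x - 4.38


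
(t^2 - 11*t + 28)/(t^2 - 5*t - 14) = (t - 4)/(t + 2)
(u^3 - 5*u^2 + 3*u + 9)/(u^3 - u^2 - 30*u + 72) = (u^2 - 2*u - 3)/(u^2 + 2*u - 24)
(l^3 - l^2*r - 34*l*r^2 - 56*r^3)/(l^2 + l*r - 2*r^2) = (-l^2 + 3*l*r + 28*r^2)/(-l + r)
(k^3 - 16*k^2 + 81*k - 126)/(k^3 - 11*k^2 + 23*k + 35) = (k^2 - 9*k + 18)/(k^2 - 4*k - 5)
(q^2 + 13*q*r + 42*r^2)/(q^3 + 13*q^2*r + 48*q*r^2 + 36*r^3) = (q + 7*r)/(q^2 + 7*q*r + 6*r^2)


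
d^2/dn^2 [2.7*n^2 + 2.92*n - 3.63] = 5.40000000000000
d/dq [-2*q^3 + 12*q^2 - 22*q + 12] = -6*q^2 + 24*q - 22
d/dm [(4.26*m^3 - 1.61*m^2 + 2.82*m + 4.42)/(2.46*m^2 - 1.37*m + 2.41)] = (10.4796*m^4 - 11.6724*m^3 + 26.0683*m^2 - 29.5066*m + 12.8516)/(6.0516*m^4 - 6.7404*m^3 + 13.7341*m^2 - 6.6034*m + 5.8081)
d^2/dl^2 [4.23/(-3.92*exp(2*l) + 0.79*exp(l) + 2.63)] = (4.23*(7.84*exp(l) - 0.79)*(15.68*exp(l) - 1.58)*exp(l) + (66.3264*exp(l) - 3.3417)*(-3.92*exp(2*l) + 0.79*exp(l) + 2.63))*exp(l)/(-3.92*exp(2*l) + 0.79*exp(l) + 2.63)^3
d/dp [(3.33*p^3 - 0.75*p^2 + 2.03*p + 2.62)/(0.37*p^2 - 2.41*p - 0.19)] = (1.2321*p^4 - 16.0506*p^3 - 0.8417*p^2 - 1.6538*p + 5.9285)/(0.1369*p^4 - 1.7834*p^3 + 5.6675*p^2 + 0.9158*p + 0.0361)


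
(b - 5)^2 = b^2 - 10*b + 25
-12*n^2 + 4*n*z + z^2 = (-2*n + z)*(6*n + z)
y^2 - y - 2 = (y - 2)*(y + 1)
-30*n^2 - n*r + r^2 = (-6*n + r)*(5*n + r)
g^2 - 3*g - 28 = (g - 7)*(g + 4)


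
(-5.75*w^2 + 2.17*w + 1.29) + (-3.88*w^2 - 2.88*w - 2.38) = -9.63*w^2 - 0.71*w - 1.09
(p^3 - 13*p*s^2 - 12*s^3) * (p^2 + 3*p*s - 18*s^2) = p^5 + 3*p^4*s - 31*p^3*s^2 - 51*p^2*s^3 + 198*p*s^4 + 216*s^5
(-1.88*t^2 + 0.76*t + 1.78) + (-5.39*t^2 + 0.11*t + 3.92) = -7.27*t^2 + 0.87*t + 5.7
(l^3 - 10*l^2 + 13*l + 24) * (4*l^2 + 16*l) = 4*l^5 - 24*l^4 - 108*l^3 + 304*l^2 + 384*l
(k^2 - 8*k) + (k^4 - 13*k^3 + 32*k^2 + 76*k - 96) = k^4 - 13*k^3 + 33*k^2 + 68*k - 96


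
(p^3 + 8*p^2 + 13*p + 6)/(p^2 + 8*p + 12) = (p^2 + 2*p + 1)/(p + 2)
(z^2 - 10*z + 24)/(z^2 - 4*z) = (z - 6)/z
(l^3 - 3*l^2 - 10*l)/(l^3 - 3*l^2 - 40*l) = (-l^2 + 3*l + 10)/(-l^2 + 3*l + 40)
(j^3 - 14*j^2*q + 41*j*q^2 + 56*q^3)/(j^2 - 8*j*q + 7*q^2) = (-j^2 + 7*j*q + 8*q^2)/(-j + q)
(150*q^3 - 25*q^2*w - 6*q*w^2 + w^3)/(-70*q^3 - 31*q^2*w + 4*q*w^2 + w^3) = (-30*q^2 - q*w + w^2)/(14*q^2 + 9*q*w + w^2)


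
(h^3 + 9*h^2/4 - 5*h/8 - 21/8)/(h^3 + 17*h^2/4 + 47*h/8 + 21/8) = (h - 1)/(h + 1)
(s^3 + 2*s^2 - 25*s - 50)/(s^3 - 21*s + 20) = (s^2 - 3*s - 10)/(s^2 - 5*s + 4)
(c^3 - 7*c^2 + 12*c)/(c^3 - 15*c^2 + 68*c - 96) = c/(c - 8)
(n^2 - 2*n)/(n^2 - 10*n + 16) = n/(n - 8)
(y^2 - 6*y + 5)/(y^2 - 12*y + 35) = (y - 1)/(y - 7)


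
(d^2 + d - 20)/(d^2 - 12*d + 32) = (d + 5)/(d - 8)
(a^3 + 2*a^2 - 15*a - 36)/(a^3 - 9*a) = (a^2 - a - 12)/(a*(a - 3))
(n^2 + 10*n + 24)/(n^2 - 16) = (n + 6)/(n - 4)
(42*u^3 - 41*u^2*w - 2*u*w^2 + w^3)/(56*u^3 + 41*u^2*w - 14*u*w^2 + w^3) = (6*u^2 - 5*u*w - w^2)/(8*u^2 + 7*u*w - w^2)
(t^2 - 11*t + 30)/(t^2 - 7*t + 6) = (t - 5)/(t - 1)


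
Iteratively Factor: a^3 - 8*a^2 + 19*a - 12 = (a - 4)*(a^2 - 4*a + 3) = (a - 4)*(a - 1)*(a - 3)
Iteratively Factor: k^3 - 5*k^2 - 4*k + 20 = (k - 2)*(k^2 - 3*k - 10) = (k - 2)*(k + 2)*(k - 5)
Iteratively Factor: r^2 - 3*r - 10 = (r + 2)*(r - 5)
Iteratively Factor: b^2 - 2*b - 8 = (b - 4)*(b + 2)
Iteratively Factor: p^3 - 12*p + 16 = (p - 2)*(p^2 + 2*p - 8) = (p - 2)*(p + 4)*(p - 2)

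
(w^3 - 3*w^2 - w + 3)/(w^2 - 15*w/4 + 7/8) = 8*(w^3 - 3*w^2 - w + 3)/(8*w^2 - 30*w + 7)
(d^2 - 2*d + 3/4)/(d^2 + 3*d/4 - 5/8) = 2*(2*d - 3)/(4*d + 5)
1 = 1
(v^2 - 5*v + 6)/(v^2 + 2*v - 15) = (v - 2)/(v + 5)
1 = 1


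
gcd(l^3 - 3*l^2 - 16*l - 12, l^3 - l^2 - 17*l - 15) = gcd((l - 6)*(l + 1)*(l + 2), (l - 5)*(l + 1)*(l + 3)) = l + 1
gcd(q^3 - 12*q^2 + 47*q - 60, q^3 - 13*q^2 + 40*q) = q - 5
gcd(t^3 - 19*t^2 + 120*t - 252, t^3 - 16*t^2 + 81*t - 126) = t^2 - 13*t + 42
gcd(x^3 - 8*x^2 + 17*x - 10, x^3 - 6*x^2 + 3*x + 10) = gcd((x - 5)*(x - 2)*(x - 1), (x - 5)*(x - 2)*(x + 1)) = x^2 - 7*x + 10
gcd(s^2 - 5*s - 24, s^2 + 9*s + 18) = s + 3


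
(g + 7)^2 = g^2 + 14*g + 49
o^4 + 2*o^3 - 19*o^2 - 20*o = o*(o - 4)*(o + 1)*(o + 5)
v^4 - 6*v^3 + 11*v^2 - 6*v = v*(v - 3)*(v - 2)*(v - 1)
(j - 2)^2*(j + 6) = j^3 + 2*j^2 - 20*j + 24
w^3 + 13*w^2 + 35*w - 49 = (w - 1)*(w + 7)^2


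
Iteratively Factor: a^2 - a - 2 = (a - 2)*(a + 1)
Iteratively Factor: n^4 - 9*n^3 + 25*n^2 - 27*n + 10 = (n - 2)*(n^3 - 7*n^2 + 11*n - 5) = (n - 5)*(n - 2)*(n^2 - 2*n + 1) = (n - 5)*(n - 2)*(n - 1)*(n - 1)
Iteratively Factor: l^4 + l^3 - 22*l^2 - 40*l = (l - 5)*(l^3 + 6*l^2 + 8*l) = l*(l - 5)*(l^2 + 6*l + 8) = l*(l - 5)*(l + 4)*(l + 2)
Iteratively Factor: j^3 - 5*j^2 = (j - 5)*(j^2) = j*(j - 5)*(j)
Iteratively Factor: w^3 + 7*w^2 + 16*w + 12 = (w + 2)*(w^2 + 5*w + 6) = (w + 2)*(w + 3)*(w + 2)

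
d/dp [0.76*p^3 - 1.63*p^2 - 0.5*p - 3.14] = 2.28*p^2 - 3.26*p - 0.5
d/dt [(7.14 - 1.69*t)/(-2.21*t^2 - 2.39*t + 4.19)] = (-3.7349*t^2 + 31.5588*t + 9.9835)/(4.8841*t^4 + 10.5638*t^3 - 12.8077*t^2 - 20.0282*t + 17.5561)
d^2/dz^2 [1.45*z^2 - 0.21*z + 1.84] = 2.90000000000000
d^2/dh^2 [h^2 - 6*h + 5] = 2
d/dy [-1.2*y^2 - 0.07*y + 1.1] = -2.4*y - 0.07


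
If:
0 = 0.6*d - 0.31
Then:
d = 0.52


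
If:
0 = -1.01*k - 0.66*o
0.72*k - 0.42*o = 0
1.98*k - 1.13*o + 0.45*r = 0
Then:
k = 0.00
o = 0.00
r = 0.00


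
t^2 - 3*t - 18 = (t - 6)*(t + 3)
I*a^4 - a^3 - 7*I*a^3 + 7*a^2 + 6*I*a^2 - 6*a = a*(a - 6)*(a + I)*(I*a - I)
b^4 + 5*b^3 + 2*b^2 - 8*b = b*(b - 1)*(b + 2)*(b + 4)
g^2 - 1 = (g - 1)*(g + 1)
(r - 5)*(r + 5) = r^2 - 25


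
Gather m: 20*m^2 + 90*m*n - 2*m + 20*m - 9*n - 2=20*m^2 + m*(90*n + 18) - 9*n - 2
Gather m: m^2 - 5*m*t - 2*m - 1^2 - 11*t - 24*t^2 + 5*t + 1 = m^2 + m*(-5*t - 2) - 24*t^2 - 6*t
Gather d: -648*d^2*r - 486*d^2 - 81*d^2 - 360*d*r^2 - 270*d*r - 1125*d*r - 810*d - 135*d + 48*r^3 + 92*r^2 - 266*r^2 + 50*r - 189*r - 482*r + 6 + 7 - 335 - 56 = d^2*(-648*r - 567) + d*(-360*r^2 - 1395*r - 945) + 48*r^3 - 174*r^2 - 621*r - 378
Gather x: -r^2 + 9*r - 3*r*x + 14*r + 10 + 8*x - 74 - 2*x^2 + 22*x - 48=-r^2 + 23*r - 2*x^2 + x*(30 - 3*r) - 112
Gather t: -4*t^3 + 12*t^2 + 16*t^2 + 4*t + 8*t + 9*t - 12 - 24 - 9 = -4*t^3 + 28*t^2 + 21*t - 45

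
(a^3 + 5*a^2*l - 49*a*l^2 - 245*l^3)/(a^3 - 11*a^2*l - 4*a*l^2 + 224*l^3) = (a^2 + 12*a*l + 35*l^2)/(a^2 - 4*a*l - 32*l^2)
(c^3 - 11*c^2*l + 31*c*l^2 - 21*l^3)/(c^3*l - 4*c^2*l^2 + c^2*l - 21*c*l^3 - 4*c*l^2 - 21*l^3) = (c^2 - 4*c*l + 3*l^2)/(l*(c^2 + 3*c*l + c + 3*l))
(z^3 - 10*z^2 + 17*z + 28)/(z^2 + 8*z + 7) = (z^2 - 11*z + 28)/(z + 7)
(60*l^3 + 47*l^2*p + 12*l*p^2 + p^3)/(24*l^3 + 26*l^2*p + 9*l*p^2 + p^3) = (5*l + p)/(2*l + p)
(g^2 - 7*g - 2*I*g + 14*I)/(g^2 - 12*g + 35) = (g - 2*I)/(g - 5)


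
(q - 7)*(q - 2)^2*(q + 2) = q^4 - 9*q^3 + 10*q^2 + 36*q - 56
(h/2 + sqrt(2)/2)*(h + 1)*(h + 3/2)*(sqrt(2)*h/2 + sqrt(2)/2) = sqrt(2)*h^4/4 + h^3/2 + 7*sqrt(2)*h^3/8 + sqrt(2)*h^2 + 7*h^2/4 + 3*sqrt(2)*h/8 + 2*h + 3/4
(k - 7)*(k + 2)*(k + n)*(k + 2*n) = k^4 + 3*k^3*n - 5*k^3 + 2*k^2*n^2 - 15*k^2*n - 14*k^2 - 10*k*n^2 - 42*k*n - 28*n^2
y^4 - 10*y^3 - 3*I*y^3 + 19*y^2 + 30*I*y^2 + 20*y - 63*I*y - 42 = (y - 7)*(y - 3)*(y - 2*I)*(y - I)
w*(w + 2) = w^2 + 2*w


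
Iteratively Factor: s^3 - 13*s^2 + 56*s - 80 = (s - 4)*(s^2 - 9*s + 20) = (s - 4)^2*(s - 5)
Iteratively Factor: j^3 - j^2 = (j - 1)*(j^2) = j*(j - 1)*(j)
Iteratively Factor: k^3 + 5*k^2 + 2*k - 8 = (k + 2)*(k^2 + 3*k - 4) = (k + 2)*(k + 4)*(k - 1)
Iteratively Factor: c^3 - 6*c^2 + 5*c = (c - 1)*(c^2 - 5*c) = (c - 5)*(c - 1)*(c)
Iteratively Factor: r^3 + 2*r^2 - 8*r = (r + 4)*(r^2 - 2*r) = r*(r + 4)*(r - 2)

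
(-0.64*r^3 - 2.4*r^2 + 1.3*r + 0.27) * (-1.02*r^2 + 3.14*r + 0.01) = 0.6528*r^5 + 0.4384*r^4 - 8.8684*r^3 + 3.7826*r^2 + 0.8608*r + 0.0027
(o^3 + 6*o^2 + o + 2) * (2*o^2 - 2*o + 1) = 2*o^5 + 10*o^4 - 9*o^3 + 8*o^2 - 3*o + 2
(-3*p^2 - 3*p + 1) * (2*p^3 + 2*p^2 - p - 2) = -6*p^5 - 12*p^4 - p^3 + 11*p^2 + 5*p - 2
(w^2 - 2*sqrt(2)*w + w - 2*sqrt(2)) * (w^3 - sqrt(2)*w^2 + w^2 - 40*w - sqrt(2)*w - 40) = w^5 - 3*sqrt(2)*w^4 + 2*w^4 - 35*w^3 - 6*sqrt(2)*w^3 - 72*w^2 + 77*sqrt(2)*w^2 - 36*w + 160*sqrt(2)*w + 80*sqrt(2)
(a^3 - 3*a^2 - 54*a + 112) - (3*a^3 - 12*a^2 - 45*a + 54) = -2*a^3 + 9*a^2 - 9*a + 58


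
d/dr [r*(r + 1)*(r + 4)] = 3*r^2 + 10*r + 4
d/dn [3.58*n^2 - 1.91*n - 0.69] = 7.16*n - 1.91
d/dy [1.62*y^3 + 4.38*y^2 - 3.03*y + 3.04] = 4.86*y^2 + 8.76*y - 3.03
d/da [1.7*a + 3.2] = 1.70000000000000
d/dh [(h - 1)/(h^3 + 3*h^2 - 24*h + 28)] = 2*(-h^2 - 2*h - 1)/(h^5 + 8*h^4 - 23*h^3 - 134*h^2 + 476*h - 392)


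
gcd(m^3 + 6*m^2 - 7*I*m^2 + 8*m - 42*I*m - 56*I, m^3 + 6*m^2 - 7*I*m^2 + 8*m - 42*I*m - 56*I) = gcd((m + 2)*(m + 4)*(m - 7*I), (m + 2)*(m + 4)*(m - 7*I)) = m^3 + m^2*(6 - 7*I) + m*(8 - 42*I) - 56*I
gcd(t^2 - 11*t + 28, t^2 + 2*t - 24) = t - 4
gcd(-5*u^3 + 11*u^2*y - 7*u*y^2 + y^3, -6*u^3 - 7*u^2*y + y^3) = 1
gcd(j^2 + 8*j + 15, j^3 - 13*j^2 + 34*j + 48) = 1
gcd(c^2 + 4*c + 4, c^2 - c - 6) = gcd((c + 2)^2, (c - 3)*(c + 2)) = c + 2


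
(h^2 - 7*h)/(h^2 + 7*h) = (h - 7)/(h + 7)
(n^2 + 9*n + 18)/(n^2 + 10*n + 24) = (n + 3)/(n + 4)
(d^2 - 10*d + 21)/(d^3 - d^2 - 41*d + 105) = (d - 7)/(d^2 + 2*d - 35)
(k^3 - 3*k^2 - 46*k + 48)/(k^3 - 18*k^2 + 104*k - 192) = (k^2 + 5*k - 6)/(k^2 - 10*k + 24)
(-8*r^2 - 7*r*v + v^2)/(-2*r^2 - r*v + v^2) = (8*r - v)/(2*r - v)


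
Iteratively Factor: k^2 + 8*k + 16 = (k + 4)*(k + 4)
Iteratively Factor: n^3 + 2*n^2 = (n)*(n^2 + 2*n) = n*(n + 2)*(n)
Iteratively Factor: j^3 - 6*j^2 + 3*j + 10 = (j + 1)*(j^2 - 7*j + 10) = (j - 5)*(j + 1)*(j - 2)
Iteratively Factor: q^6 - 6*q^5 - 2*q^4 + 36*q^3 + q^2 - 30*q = (q + 2)*(q^5 - 8*q^4 + 14*q^3 + 8*q^2 - 15*q) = (q - 3)*(q + 2)*(q^4 - 5*q^3 - q^2 + 5*q) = (q - 3)*(q + 1)*(q + 2)*(q^3 - 6*q^2 + 5*q) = q*(q - 3)*(q + 1)*(q + 2)*(q^2 - 6*q + 5) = q*(q - 3)*(q - 1)*(q + 1)*(q + 2)*(q - 5)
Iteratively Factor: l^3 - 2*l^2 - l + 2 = (l + 1)*(l^2 - 3*l + 2) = (l - 1)*(l + 1)*(l - 2)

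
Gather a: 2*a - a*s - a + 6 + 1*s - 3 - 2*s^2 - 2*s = a*(1 - s) - 2*s^2 - s + 3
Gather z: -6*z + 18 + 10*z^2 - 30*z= 10*z^2 - 36*z + 18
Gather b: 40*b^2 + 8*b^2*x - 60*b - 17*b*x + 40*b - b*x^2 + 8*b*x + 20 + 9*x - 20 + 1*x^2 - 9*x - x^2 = b^2*(8*x + 40) + b*(-x^2 - 9*x - 20)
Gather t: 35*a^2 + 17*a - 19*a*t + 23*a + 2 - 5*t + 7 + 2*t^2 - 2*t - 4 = 35*a^2 + 40*a + 2*t^2 + t*(-19*a - 7) + 5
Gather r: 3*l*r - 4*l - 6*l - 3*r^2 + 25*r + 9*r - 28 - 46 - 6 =-10*l - 3*r^2 + r*(3*l + 34) - 80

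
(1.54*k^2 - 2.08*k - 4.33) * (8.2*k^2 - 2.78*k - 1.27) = 12.628*k^4 - 21.3372*k^3 - 31.6794*k^2 + 14.679*k + 5.4991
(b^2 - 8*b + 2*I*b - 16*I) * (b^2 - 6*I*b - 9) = b^4 - 8*b^3 - 4*I*b^3 + 3*b^2 + 32*I*b^2 - 24*b - 18*I*b + 144*I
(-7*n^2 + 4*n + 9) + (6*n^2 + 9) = -n^2 + 4*n + 18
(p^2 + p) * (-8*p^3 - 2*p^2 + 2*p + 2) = -8*p^5 - 10*p^4 + 4*p^2 + 2*p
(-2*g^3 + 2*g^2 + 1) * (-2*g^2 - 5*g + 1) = 4*g^5 + 6*g^4 - 12*g^3 - 5*g + 1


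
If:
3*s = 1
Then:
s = 1/3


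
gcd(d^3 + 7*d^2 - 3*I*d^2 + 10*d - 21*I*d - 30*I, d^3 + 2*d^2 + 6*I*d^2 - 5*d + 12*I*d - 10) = d + 2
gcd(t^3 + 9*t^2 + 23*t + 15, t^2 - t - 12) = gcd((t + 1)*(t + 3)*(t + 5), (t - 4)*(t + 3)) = t + 3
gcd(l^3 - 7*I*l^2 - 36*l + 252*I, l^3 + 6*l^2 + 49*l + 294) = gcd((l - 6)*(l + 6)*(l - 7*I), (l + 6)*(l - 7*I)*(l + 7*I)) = l^2 + l*(6 - 7*I) - 42*I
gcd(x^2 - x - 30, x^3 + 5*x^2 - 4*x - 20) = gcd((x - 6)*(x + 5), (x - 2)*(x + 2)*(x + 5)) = x + 5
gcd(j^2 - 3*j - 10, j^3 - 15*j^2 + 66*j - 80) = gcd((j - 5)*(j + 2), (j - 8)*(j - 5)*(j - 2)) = j - 5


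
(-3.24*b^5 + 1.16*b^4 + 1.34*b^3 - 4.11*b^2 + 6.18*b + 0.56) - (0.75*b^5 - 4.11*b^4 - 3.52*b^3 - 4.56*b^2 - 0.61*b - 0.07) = -3.99*b^5 + 5.27*b^4 + 4.86*b^3 + 0.449999999999999*b^2 + 6.79*b + 0.63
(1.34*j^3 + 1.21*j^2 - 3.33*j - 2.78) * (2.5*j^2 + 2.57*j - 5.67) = 3.35*j^5 + 6.4688*j^4 - 12.8131*j^3 - 22.3688*j^2 + 11.7365*j + 15.7626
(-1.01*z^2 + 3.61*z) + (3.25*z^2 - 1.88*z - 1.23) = 2.24*z^2 + 1.73*z - 1.23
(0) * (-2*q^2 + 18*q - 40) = 0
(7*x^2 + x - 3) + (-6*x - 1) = 7*x^2 - 5*x - 4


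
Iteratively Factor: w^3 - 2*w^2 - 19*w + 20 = (w + 4)*(w^2 - 6*w + 5) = (w - 5)*(w + 4)*(w - 1)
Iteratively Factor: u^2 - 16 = (u + 4)*(u - 4)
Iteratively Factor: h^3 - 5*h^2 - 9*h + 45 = (h + 3)*(h^2 - 8*h + 15) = (h - 3)*(h + 3)*(h - 5)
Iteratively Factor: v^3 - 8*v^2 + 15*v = (v - 5)*(v^2 - 3*v) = (v - 5)*(v - 3)*(v)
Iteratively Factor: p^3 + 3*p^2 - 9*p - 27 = (p - 3)*(p^2 + 6*p + 9) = (p - 3)*(p + 3)*(p + 3)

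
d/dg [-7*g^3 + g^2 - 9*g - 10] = -21*g^2 + 2*g - 9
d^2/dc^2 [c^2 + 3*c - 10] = 2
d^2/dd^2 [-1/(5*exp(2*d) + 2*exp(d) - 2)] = 2*(-4*(5*exp(d) + 1)^2*exp(d) + (10*exp(d) + 1)*(5*exp(2*d) + 2*exp(d) - 2))*exp(d)/(5*exp(2*d) + 2*exp(d) - 2)^3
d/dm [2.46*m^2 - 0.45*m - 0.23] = 4.92*m - 0.45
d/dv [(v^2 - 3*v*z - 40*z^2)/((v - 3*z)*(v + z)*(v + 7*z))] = (-v^4 + 6*v^3*z + 118*v^2*z^2 + 358*v*z^3 - 617*z^4)/(v^6 + 10*v^5*z - 9*v^4*z^2 - 212*v^3*z^3 + 79*v^2*z^4 + 714*v*z^5 + 441*z^6)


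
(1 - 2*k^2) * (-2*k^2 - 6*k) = 4*k^4 + 12*k^3 - 2*k^2 - 6*k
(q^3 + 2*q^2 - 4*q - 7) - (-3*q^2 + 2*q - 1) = q^3 + 5*q^2 - 6*q - 6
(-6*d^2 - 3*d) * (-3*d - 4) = 18*d^3 + 33*d^2 + 12*d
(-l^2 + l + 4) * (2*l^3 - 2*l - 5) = -2*l^5 + 2*l^4 + 10*l^3 + 3*l^2 - 13*l - 20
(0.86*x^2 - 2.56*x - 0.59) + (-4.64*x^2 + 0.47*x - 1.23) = -3.78*x^2 - 2.09*x - 1.82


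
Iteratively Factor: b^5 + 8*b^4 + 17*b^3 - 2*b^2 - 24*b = (b + 2)*(b^4 + 6*b^3 + 5*b^2 - 12*b) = b*(b + 2)*(b^3 + 6*b^2 + 5*b - 12) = b*(b - 1)*(b + 2)*(b^2 + 7*b + 12) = b*(b - 1)*(b + 2)*(b + 3)*(b + 4)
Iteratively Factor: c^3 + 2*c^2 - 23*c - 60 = (c - 5)*(c^2 + 7*c + 12) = (c - 5)*(c + 3)*(c + 4)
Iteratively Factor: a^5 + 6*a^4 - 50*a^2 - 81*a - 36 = (a + 1)*(a^4 + 5*a^3 - 5*a^2 - 45*a - 36) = (a - 3)*(a + 1)*(a^3 + 8*a^2 + 19*a + 12) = (a - 3)*(a + 1)*(a + 4)*(a^2 + 4*a + 3) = (a - 3)*(a + 1)^2*(a + 4)*(a + 3)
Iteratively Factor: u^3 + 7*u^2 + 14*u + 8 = (u + 4)*(u^2 + 3*u + 2) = (u + 1)*(u + 4)*(u + 2)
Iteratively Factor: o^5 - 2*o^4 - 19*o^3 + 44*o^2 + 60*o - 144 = (o - 3)*(o^4 + o^3 - 16*o^2 - 4*o + 48) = (o - 3)^2*(o^3 + 4*o^2 - 4*o - 16) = (o - 3)^2*(o - 2)*(o^2 + 6*o + 8) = (o - 3)^2*(o - 2)*(o + 2)*(o + 4)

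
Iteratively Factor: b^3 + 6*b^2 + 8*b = (b + 4)*(b^2 + 2*b) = b*(b + 4)*(b + 2)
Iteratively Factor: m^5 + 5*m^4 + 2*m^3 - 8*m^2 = (m)*(m^4 + 5*m^3 + 2*m^2 - 8*m) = m*(m - 1)*(m^3 + 6*m^2 + 8*m) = m^2*(m - 1)*(m^2 + 6*m + 8) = m^2*(m - 1)*(m + 4)*(m + 2)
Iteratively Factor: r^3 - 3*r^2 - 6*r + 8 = (r - 4)*(r^2 + r - 2) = (r - 4)*(r + 2)*(r - 1)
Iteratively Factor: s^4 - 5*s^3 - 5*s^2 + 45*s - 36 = (s + 3)*(s^3 - 8*s^2 + 19*s - 12) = (s - 1)*(s + 3)*(s^2 - 7*s + 12) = (s - 4)*(s - 1)*(s + 3)*(s - 3)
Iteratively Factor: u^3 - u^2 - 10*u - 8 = (u + 2)*(u^2 - 3*u - 4) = (u + 1)*(u + 2)*(u - 4)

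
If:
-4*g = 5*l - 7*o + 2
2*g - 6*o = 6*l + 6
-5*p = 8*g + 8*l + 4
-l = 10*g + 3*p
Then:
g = -81/1031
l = -762/1031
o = -296/1031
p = 524/1031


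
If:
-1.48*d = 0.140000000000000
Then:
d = -0.09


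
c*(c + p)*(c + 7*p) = c^3 + 8*c^2*p + 7*c*p^2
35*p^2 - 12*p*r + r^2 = (-7*p + r)*(-5*p + r)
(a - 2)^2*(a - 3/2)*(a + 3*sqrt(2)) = a^4 - 11*a^3/2 + 3*sqrt(2)*a^3 - 33*sqrt(2)*a^2/2 + 10*a^2 - 6*a + 30*sqrt(2)*a - 18*sqrt(2)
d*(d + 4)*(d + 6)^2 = d^4 + 16*d^3 + 84*d^2 + 144*d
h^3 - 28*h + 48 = (h - 4)*(h - 2)*(h + 6)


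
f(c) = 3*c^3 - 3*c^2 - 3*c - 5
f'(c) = 9*c^2 - 6*c - 3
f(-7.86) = -1623.52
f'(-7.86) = 600.18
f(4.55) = 201.83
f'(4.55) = 156.02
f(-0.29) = -4.46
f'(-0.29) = -0.50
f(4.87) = 255.74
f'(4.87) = 181.23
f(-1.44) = -15.86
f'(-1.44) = 24.30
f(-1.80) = -26.82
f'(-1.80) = 36.96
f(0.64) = -7.36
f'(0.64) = -3.15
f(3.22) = 54.39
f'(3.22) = 71.00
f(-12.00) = -5585.00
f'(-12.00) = 1365.00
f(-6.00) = -743.00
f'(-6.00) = 357.00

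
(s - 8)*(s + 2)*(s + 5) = s^3 - s^2 - 46*s - 80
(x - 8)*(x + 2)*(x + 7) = x^3 + x^2 - 58*x - 112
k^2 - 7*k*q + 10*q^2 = (k - 5*q)*(k - 2*q)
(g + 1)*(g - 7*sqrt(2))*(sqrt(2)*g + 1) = sqrt(2)*g^3 - 13*g^2 + sqrt(2)*g^2 - 13*g - 7*sqrt(2)*g - 7*sqrt(2)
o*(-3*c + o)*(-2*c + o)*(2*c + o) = 12*c^3*o - 4*c^2*o^2 - 3*c*o^3 + o^4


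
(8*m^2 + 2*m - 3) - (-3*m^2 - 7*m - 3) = 11*m^2 + 9*m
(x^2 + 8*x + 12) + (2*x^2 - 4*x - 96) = 3*x^2 + 4*x - 84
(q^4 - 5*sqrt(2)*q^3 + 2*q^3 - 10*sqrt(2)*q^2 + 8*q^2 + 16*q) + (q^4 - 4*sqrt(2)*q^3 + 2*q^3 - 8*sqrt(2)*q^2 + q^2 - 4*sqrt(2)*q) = 2*q^4 - 9*sqrt(2)*q^3 + 4*q^3 - 18*sqrt(2)*q^2 + 9*q^2 - 4*sqrt(2)*q + 16*q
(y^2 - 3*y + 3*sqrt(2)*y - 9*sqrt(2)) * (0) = 0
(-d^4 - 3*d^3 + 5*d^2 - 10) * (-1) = d^4 + 3*d^3 - 5*d^2 + 10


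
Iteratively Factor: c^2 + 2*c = (c + 2)*(c)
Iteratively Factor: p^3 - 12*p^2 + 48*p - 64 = (p - 4)*(p^2 - 8*p + 16) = (p - 4)^2*(p - 4)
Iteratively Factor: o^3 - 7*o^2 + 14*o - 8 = (o - 1)*(o^2 - 6*o + 8) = (o - 2)*(o - 1)*(o - 4)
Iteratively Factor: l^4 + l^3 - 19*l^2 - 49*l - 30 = (l - 5)*(l^3 + 6*l^2 + 11*l + 6) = (l - 5)*(l + 2)*(l^2 + 4*l + 3) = (l - 5)*(l + 1)*(l + 2)*(l + 3)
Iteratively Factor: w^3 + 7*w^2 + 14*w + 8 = (w + 1)*(w^2 + 6*w + 8) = (w + 1)*(w + 4)*(w + 2)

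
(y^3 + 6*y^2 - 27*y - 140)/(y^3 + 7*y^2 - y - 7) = (y^2 - y - 20)/(y^2 - 1)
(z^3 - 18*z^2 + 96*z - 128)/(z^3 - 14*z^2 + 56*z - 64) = (z - 8)/(z - 4)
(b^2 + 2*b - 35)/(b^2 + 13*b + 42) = (b - 5)/(b + 6)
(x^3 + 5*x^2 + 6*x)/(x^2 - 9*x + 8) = x*(x^2 + 5*x + 6)/(x^2 - 9*x + 8)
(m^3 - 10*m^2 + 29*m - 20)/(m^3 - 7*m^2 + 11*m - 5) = (m - 4)/(m - 1)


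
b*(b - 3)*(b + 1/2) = b^3 - 5*b^2/2 - 3*b/2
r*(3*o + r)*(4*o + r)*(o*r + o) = 12*o^3*r^2 + 12*o^3*r + 7*o^2*r^3 + 7*o^2*r^2 + o*r^4 + o*r^3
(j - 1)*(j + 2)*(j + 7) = j^3 + 8*j^2 + 5*j - 14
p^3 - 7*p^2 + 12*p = p*(p - 4)*(p - 3)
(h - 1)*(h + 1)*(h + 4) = h^3 + 4*h^2 - h - 4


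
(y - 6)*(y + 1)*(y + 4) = y^3 - y^2 - 26*y - 24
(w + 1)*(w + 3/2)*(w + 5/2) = w^3 + 5*w^2 + 31*w/4 + 15/4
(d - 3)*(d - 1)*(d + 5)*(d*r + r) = d^4*r + 2*d^3*r - 16*d^2*r - 2*d*r + 15*r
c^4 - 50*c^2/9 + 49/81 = (c - 7/3)*(c - 1/3)*(c + 1/3)*(c + 7/3)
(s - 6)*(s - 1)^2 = s^3 - 8*s^2 + 13*s - 6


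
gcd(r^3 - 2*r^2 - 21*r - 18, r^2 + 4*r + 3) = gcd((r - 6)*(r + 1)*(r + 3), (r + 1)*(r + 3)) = r^2 + 4*r + 3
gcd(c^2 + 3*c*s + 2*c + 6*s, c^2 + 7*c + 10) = c + 2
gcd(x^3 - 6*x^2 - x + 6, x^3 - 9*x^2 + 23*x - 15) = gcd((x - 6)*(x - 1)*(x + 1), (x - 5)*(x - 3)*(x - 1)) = x - 1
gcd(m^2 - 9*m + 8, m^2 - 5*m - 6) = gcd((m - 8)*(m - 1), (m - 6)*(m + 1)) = 1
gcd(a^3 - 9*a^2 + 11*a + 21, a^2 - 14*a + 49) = a - 7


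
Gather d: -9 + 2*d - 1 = 2*d - 10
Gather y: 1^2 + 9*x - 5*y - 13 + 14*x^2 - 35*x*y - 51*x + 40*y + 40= 14*x^2 - 42*x + y*(35 - 35*x) + 28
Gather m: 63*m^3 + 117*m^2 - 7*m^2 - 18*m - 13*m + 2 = 63*m^3 + 110*m^2 - 31*m + 2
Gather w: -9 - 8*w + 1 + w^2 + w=w^2 - 7*w - 8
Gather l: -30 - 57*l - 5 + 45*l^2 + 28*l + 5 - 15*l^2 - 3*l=30*l^2 - 32*l - 30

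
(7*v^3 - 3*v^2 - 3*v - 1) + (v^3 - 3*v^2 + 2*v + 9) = 8*v^3 - 6*v^2 - v + 8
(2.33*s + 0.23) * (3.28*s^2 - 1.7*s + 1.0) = 7.6424*s^3 - 3.2066*s^2 + 1.939*s + 0.23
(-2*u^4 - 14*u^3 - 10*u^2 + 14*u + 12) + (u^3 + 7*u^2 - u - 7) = -2*u^4 - 13*u^3 - 3*u^2 + 13*u + 5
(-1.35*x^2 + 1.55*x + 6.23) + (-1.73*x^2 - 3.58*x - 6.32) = -3.08*x^2 - 2.03*x - 0.0899999999999999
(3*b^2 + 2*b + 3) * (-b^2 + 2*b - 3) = -3*b^4 + 4*b^3 - 8*b^2 - 9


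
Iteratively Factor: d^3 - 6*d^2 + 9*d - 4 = (d - 1)*(d^2 - 5*d + 4) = (d - 1)^2*(d - 4)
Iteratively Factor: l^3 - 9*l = (l + 3)*(l^2 - 3*l) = l*(l + 3)*(l - 3)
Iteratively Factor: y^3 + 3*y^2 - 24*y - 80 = (y + 4)*(y^2 - y - 20) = (y + 4)^2*(y - 5)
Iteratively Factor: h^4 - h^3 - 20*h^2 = (h)*(h^3 - h^2 - 20*h) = h*(h - 5)*(h^2 + 4*h) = h^2*(h - 5)*(h + 4)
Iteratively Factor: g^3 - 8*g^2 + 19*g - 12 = (g - 1)*(g^2 - 7*g + 12) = (g - 4)*(g - 1)*(g - 3)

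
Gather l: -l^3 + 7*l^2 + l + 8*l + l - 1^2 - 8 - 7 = -l^3 + 7*l^2 + 10*l - 16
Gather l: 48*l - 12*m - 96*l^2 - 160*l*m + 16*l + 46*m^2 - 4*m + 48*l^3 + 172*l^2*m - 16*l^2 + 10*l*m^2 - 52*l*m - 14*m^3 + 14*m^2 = 48*l^3 + l^2*(172*m - 112) + l*(10*m^2 - 212*m + 64) - 14*m^3 + 60*m^2 - 16*m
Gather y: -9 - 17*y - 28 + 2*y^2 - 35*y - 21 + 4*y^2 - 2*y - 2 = 6*y^2 - 54*y - 60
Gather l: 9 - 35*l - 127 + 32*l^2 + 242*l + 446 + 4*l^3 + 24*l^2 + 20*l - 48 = 4*l^3 + 56*l^2 + 227*l + 280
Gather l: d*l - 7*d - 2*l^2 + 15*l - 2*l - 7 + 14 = -7*d - 2*l^2 + l*(d + 13) + 7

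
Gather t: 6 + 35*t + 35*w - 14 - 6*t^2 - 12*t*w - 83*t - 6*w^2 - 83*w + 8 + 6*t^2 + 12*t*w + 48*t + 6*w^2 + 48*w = 0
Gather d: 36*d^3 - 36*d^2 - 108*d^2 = 36*d^3 - 144*d^2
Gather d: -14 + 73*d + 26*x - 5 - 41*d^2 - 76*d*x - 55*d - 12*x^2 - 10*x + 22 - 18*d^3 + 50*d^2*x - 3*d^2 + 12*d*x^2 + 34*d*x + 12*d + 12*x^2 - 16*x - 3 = -18*d^3 + d^2*(50*x - 44) + d*(12*x^2 - 42*x + 30)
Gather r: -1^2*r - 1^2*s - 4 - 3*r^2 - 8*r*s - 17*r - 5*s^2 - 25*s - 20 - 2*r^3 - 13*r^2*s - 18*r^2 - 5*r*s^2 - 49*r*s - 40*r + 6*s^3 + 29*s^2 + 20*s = -2*r^3 + r^2*(-13*s - 21) + r*(-5*s^2 - 57*s - 58) + 6*s^3 + 24*s^2 - 6*s - 24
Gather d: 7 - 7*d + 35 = 42 - 7*d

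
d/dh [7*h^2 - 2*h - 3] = 14*h - 2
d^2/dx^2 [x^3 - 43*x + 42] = 6*x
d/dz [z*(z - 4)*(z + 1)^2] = 4*z^3 - 6*z^2 - 14*z - 4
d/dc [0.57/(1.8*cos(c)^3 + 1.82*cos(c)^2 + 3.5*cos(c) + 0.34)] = (3.078*cos(c)^2 + 2.0748*cos(c) + 1.995)*sin(c)/(1.8*cos(c)^3 + 1.82*cos(c)^2 + 3.5*cos(c) + 0.34)^2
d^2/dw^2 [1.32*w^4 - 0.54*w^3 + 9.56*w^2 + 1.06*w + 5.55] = 15.84*w^2 - 3.24*w + 19.12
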